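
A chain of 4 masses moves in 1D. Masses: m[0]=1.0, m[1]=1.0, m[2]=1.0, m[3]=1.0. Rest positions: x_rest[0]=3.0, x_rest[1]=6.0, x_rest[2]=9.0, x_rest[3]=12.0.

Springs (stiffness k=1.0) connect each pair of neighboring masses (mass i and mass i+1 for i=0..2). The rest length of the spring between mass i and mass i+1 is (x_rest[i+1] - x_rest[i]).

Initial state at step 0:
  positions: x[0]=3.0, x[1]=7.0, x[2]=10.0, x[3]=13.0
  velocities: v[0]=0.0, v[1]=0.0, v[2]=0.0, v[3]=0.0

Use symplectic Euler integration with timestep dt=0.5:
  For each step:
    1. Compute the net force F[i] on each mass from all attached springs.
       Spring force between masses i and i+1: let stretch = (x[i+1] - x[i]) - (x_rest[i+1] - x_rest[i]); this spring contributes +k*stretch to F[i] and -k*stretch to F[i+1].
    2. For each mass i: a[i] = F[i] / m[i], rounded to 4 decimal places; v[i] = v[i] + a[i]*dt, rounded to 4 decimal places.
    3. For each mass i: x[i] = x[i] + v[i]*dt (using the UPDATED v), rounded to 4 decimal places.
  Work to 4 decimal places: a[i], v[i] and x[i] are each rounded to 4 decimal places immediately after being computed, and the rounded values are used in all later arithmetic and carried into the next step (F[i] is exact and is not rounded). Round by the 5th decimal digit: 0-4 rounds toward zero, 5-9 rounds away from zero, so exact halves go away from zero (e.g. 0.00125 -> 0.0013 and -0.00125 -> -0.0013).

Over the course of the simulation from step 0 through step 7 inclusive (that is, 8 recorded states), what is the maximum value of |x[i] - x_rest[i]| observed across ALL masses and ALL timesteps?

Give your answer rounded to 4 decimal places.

Answer: 1.2192

Derivation:
Step 0: x=[3.0000 7.0000 10.0000 13.0000] v=[0.0000 0.0000 0.0000 0.0000]
Step 1: x=[3.2500 6.7500 10.0000 13.0000] v=[0.5000 -0.5000 0.0000 0.0000]
Step 2: x=[3.6250 6.4375 9.9375 13.0000] v=[0.7500 -0.6250 -0.1250 0.0000]
Step 3: x=[3.9532 6.2969 9.7656 12.9844] v=[0.6563 -0.2813 -0.3438 -0.0313]
Step 4: x=[4.1173 6.4375 9.5312 12.9141] v=[0.3282 0.2812 -0.4688 -0.1407]
Step 5: x=[4.1115 6.7715 9.3691 12.7480] v=[-0.0117 0.6680 -0.3242 -0.3322]
Step 6: x=[4.0207 7.0899 9.4024 12.4872] v=[-0.1817 0.6368 0.0665 -0.5217]
Step 7: x=[3.9472 7.2192 9.6288 12.2052] v=[-0.1471 0.2585 0.4527 -0.5641]
Max displacement = 1.2192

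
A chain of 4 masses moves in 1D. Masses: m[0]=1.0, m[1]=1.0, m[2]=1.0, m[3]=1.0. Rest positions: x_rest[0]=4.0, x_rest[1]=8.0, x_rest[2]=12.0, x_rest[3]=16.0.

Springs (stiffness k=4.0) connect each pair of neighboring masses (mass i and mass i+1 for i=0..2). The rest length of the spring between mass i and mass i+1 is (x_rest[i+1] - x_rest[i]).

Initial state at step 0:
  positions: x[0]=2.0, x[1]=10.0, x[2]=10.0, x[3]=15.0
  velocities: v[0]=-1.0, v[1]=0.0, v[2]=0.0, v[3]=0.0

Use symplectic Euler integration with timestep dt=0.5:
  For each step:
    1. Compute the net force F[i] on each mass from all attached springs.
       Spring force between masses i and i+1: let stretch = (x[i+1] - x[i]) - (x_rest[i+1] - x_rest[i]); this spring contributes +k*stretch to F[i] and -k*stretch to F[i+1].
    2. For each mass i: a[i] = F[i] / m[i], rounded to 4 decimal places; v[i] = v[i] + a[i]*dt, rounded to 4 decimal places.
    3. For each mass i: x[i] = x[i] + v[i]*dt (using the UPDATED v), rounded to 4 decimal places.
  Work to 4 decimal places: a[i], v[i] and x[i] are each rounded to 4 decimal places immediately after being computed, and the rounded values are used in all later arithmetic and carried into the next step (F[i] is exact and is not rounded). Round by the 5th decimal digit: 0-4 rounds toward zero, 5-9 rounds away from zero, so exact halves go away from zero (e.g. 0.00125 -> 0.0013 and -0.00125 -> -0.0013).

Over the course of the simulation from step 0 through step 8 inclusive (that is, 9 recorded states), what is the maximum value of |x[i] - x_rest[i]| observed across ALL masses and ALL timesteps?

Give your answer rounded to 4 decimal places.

Step 0: x=[2.0000 10.0000 10.0000 15.0000] v=[-1.0000 0.0000 0.0000 0.0000]
Step 1: x=[5.5000 2.0000 15.0000 14.0000] v=[7.0000 -16.0000 10.0000 -2.0000]
Step 2: x=[1.5000 10.5000 6.0000 18.0000] v=[-8.0000 17.0000 -18.0000 8.0000]
Step 3: x=[2.5000 5.5000 13.5000 14.0000] v=[2.0000 -10.0000 15.0000 -8.0000]
Step 4: x=[2.5000 5.5000 13.5000 13.5000] v=[0.0000 0.0000 0.0000 -1.0000]
Step 5: x=[1.5000 10.5000 5.5000 17.0000] v=[-2.0000 10.0000 -16.0000 7.0000]
Step 6: x=[5.5000 1.5000 14.0000 13.0000] v=[8.0000 -18.0000 17.0000 -8.0000]
Step 7: x=[1.5000 9.0000 9.0000 14.0000] v=[-8.0000 15.0000 -10.0000 2.0000]
Step 8: x=[1.0000 9.0000 9.0000 14.0000] v=[-1.0000 0.0000 0.0000 0.0000]
Max displacement = 6.5000

Answer: 6.5000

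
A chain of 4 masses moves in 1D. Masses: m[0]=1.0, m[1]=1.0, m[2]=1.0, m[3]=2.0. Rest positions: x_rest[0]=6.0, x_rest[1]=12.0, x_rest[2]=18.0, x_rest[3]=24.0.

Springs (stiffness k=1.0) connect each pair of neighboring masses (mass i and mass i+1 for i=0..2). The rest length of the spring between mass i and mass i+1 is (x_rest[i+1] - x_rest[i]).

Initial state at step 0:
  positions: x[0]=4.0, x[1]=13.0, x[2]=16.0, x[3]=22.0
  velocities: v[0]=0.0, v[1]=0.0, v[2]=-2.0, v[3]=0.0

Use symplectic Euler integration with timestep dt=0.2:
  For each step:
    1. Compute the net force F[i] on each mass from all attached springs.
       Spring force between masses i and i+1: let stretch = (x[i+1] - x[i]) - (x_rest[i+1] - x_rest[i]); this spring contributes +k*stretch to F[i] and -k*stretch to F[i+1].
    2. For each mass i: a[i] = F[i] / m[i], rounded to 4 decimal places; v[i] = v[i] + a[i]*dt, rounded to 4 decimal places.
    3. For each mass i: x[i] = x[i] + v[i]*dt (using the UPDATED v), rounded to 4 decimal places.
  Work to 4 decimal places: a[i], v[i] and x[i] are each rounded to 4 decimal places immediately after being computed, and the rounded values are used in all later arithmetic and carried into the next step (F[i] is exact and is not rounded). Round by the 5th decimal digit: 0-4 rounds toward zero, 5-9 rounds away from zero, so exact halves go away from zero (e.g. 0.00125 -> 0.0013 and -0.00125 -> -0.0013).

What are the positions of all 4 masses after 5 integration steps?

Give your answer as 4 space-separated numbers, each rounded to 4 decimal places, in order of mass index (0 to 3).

Answer: 5.3301 10.0409 15.7719 21.9286

Derivation:
Step 0: x=[4.0000 13.0000 16.0000 22.0000] v=[0.0000 0.0000 -2.0000 0.0000]
Step 1: x=[4.1200 12.7600 15.7200 22.0000] v=[0.6000 -1.2000 -1.4000 0.0000]
Step 2: x=[4.3456 12.2928 15.5728 21.9944] v=[1.1280 -2.3360 -0.7360 -0.0280]
Step 3: x=[4.6491 11.6389 15.5513 21.9804] v=[1.5174 -3.2694 -0.1077 -0.0702]
Step 4: x=[4.9922 10.8619 15.6304 21.9578] v=[1.7154 -3.8849 0.3956 -0.1131]
Step 5: x=[5.3301 10.0409 15.7719 21.9286] v=[1.6893 -4.1051 0.7074 -0.1458]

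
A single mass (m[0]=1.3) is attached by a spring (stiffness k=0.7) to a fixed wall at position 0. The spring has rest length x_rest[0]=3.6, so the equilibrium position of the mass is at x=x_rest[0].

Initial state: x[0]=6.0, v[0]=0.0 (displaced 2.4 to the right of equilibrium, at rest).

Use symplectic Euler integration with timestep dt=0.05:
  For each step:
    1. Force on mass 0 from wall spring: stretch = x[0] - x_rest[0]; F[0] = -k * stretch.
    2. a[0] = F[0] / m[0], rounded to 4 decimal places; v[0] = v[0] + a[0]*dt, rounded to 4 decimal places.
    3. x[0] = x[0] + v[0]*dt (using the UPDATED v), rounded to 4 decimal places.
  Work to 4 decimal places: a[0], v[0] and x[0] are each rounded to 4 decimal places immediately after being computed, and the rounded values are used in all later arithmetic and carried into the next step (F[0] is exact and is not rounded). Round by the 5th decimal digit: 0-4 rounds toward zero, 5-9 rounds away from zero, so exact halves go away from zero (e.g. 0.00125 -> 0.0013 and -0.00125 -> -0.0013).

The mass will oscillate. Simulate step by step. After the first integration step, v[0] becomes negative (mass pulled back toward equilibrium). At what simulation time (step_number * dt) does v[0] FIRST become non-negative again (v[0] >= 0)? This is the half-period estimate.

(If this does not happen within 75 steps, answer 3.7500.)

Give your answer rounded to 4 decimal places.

Answer: 3.7500

Derivation:
Step 0: x=[6.0000] v=[0.0000]
Step 1: x=[5.9968] v=[-0.0646]
Step 2: x=[5.9903] v=[-0.1291]
Step 3: x=[5.9806] v=[-0.1935]
Step 4: x=[5.9677] v=[-0.2576]
Step 5: x=[5.9516] v=[-0.3213]
Step 6: x=[5.9324] v=[-0.3846]
Step 7: x=[5.9100] v=[-0.4474]
Step 8: x=[5.8845] v=[-0.5096]
Step 9: x=[5.8559] v=[-0.5711]
Step 10: x=[5.8243] v=[-0.6318]
Step 11: x=[5.7897] v=[-0.6917]
Step 12: x=[5.7522] v=[-0.7507]
Step 13: x=[5.7118] v=[-0.8086]
Step 14: x=[5.6685] v=[-0.8655]
Step 15: x=[5.6224] v=[-0.9212]
Step 16: x=[5.5736] v=[-0.9757]
Step 17: x=[5.5222] v=[-1.0288]
Step 18: x=[5.4682] v=[-1.0806]
Step 19: x=[5.4117] v=[-1.1309]
Step 20: x=[5.3527] v=[-1.1797]
Step 21: x=[5.2914] v=[-1.2269]
Step 22: x=[5.2278] v=[-1.2724]
Step 23: x=[5.1620] v=[-1.3162]
Step 24: x=[5.0941] v=[-1.3583]
Step 25: x=[5.0242] v=[-1.3985]
Step 26: x=[4.9524] v=[-1.4368]
Step 27: x=[4.8787] v=[-1.4732]
Step 28: x=[4.8033] v=[-1.5076]
Step 29: x=[4.7263] v=[-1.5400]
Step 30: x=[4.6478] v=[-1.5703]
Step 31: x=[4.5679] v=[-1.5985]
Step 32: x=[4.4867] v=[-1.6246]
Step 33: x=[4.4043] v=[-1.6485]
Step 34: x=[4.3208] v=[-1.6702]
Step 35: x=[4.2363] v=[-1.6896]
Step 36: x=[4.1510] v=[-1.7067]
Step 37: x=[4.0649] v=[-1.7215]
Step 38: x=[3.9782] v=[-1.7340]
Step 39: x=[3.8910] v=[-1.7442]
Step 40: x=[3.8034] v=[-1.7520]
Step 41: x=[3.7155] v=[-1.7575]
Step 42: x=[3.6275] v=[-1.7606]
Step 43: x=[3.5394] v=[-1.7613]
Step 44: x=[3.4514] v=[-1.7597]
Step 45: x=[3.3636] v=[-1.7557]
Step 46: x=[3.2761] v=[-1.7493]
Step 47: x=[3.1891] v=[-1.7406]
Step 48: x=[3.1026] v=[-1.7295]
Step 49: x=[3.0168] v=[-1.7161]
Step 50: x=[2.9318] v=[-1.7004]
Step 51: x=[2.8477] v=[-1.6824]
Step 52: x=[2.7646] v=[-1.6621]
Step 53: x=[2.6826] v=[-1.6396]
Step 54: x=[2.6019] v=[-1.6149]
Step 55: x=[2.5225] v=[-1.5880]
Step 56: x=[2.4446] v=[-1.5590]
Step 57: x=[2.3682] v=[-1.5279]
Step 58: x=[2.2935] v=[-1.4947]
Step 59: x=[2.2205] v=[-1.4595]
Step 60: x=[2.1494] v=[-1.4224]
Step 61: x=[2.0802] v=[-1.3833]
Step 62: x=[2.0131] v=[-1.3424]
Step 63: x=[1.9481] v=[-1.2997]
Step 64: x=[1.8853] v=[-1.2552]
Step 65: x=[1.8249] v=[-1.2090]
Step 66: x=[1.7668] v=[-1.1612]
Step 67: x=[1.7112] v=[-1.1118]
Step 68: x=[1.6582] v=[-1.0610]
Step 69: x=[1.6078] v=[-1.0087]
Step 70: x=[1.5600] v=[-0.9551]
Step 71: x=[1.5150] v=[-0.9002]
Step 72: x=[1.4728] v=[-0.8441]
Step 73: x=[1.4335] v=[-0.7868]
Step 74: x=[1.3971] v=[-0.7285]
Step 75: x=[1.3636] v=[-0.6692]
v[0] did not become non-negative within 75 steps; using fallback time=3.7500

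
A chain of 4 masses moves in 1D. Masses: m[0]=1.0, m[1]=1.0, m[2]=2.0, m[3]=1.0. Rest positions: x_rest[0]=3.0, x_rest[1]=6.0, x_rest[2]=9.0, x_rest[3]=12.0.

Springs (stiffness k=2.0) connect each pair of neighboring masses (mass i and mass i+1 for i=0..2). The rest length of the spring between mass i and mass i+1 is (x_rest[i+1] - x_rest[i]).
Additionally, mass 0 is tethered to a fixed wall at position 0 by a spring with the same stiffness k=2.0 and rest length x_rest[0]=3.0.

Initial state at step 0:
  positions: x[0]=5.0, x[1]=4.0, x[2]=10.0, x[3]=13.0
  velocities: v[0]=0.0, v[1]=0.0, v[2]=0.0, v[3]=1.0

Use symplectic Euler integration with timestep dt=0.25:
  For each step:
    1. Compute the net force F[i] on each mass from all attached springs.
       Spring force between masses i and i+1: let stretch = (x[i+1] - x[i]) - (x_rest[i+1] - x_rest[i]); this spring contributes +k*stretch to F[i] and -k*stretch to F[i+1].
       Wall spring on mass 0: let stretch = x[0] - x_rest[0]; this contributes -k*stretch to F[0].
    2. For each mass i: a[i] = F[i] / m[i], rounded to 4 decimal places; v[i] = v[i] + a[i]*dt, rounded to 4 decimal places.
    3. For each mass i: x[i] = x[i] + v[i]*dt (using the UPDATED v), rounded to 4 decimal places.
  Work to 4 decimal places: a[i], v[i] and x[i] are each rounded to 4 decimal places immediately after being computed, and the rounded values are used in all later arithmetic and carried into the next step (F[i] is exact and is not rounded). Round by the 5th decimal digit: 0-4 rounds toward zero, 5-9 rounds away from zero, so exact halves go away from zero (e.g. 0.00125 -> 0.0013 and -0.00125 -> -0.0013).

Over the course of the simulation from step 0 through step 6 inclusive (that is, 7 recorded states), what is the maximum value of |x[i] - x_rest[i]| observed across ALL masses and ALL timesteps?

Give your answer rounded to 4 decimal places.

Step 0: x=[5.0000 4.0000 10.0000 13.0000] v=[0.0000 0.0000 0.0000 1.0000]
Step 1: x=[4.2500 4.8750 9.8125 13.2500] v=[-3.0000 3.5000 -0.7500 1.0000]
Step 2: x=[3.0469 6.2891 9.5313 13.4453] v=[-4.8125 5.6563 -1.1250 0.7813]
Step 3: x=[1.8682 7.7032 9.2920 13.5264] v=[-4.7149 5.6563 -0.9571 0.3243]
Step 4: x=[1.1853 8.5865 9.2181 13.4532] v=[-2.7315 3.5332 -0.2957 -0.2929]
Step 5: x=[1.2794 8.6236 9.3694 13.2256] v=[0.3765 0.1484 0.6052 -0.9105]
Step 6: x=[2.1316 7.8359 9.7151 12.8910] v=[3.4089 -3.1508 1.3828 -1.3386]
Max displacement = 2.6236

Answer: 2.6236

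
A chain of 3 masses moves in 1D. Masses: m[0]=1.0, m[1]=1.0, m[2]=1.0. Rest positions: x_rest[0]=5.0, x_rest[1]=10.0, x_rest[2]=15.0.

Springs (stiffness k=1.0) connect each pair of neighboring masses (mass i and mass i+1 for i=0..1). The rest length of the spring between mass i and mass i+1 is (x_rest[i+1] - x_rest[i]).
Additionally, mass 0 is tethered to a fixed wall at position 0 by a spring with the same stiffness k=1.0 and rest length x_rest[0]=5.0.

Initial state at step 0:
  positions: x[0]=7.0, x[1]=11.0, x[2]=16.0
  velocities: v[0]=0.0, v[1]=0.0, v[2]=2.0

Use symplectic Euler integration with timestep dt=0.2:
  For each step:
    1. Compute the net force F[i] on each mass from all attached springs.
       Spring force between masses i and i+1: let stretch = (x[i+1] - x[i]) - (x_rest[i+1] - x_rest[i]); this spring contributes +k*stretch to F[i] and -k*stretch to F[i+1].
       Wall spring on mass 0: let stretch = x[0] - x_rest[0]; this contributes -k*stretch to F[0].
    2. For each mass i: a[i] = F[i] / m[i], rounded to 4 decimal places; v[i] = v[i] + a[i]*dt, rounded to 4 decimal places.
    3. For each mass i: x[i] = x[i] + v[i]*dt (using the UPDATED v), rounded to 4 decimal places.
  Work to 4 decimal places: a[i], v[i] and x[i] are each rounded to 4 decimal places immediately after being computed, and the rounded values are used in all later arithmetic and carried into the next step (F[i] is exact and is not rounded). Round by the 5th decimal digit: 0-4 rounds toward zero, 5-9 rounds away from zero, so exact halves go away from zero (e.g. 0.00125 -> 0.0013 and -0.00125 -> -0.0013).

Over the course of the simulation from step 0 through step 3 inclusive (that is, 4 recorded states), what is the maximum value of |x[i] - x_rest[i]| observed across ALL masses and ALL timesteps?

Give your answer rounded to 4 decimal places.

Step 0: x=[7.0000 11.0000 16.0000] v=[0.0000 0.0000 2.0000]
Step 1: x=[6.8800 11.0400 16.4000] v=[-0.6000 0.2000 2.0000]
Step 2: x=[6.6512 11.1280 16.7856] v=[-1.1440 0.4400 1.9280]
Step 3: x=[6.3354 11.2632 17.1449] v=[-1.5789 0.6762 1.7965]
Max displacement = 2.1449

Answer: 2.1449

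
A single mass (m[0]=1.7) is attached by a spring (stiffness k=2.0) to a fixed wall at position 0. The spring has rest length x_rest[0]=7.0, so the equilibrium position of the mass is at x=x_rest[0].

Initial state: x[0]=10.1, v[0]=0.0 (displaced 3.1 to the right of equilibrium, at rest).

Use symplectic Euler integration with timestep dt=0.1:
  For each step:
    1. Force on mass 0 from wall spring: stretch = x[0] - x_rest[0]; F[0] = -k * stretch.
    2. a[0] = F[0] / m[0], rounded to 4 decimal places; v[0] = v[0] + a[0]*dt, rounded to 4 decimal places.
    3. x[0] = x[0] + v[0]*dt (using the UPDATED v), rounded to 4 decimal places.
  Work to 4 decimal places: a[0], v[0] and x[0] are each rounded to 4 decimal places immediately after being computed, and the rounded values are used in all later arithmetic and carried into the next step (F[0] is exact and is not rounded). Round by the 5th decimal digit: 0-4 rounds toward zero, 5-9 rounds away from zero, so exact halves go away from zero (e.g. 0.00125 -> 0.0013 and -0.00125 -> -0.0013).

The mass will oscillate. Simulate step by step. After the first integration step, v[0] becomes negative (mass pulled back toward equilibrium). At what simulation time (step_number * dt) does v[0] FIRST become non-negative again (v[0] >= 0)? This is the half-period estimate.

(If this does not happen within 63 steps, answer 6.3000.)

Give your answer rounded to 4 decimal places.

Answer: 2.9000

Derivation:
Step 0: x=[10.1000] v=[0.0000]
Step 1: x=[10.0635] v=[-0.3647]
Step 2: x=[9.9910] v=[-0.7251]
Step 3: x=[9.8833] v=[-1.0770]
Step 4: x=[9.7417] v=[-1.4162]
Step 5: x=[9.5678] v=[-1.7388]
Step 6: x=[9.3637] v=[-2.0409]
Step 7: x=[9.1318] v=[-2.3190]
Step 8: x=[8.8748] v=[-2.5698]
Step 9: x=[8.5958] v=[-2.7904]
Step 10: x=[8.2980] v=[-2.9781]
Step 11: x=[7.9849] v=[-3.1308]
Step 12: x=[7.6602] v=[-3.2467]
Step 13: x=[7.3278] v=[-3.3244]
Step 14: x=[6.9915] v=[-3.3630]
Step 15: x=[6.6553] v=[-3.3620]
Step 16: x=[6.3232] v=[-3.3215]
Step 17: x=[5.9990] v=[-3.2419]
Step 18: x=[5.6866] v=[-3.1241]
Step 19: x=[5.3896] v=[-2.9696]
Step 20: x=[5.1116] v=[-2.7801]
Step 21: x=[4.8558] v=[-2.5579]
Step 22: x=[4.6252] v=[-2.3056]
Step 23: x=[4.4226] v=[-2.0262]
Step 24: x=[4.2503] v=[-1.7230]
Step 25: x=[4.1104] v=[-1.3995]
Step 26: x=[4.0044] v=[-1.0596]
Step 27: x=[3.9337] v=[-0.7072]
Step 28: x=[3.8991] v=[-0.3465]
Step 29: x=[3.9009] v=[0.0183]
First v>=0 after going negative at step 29, time=2.9000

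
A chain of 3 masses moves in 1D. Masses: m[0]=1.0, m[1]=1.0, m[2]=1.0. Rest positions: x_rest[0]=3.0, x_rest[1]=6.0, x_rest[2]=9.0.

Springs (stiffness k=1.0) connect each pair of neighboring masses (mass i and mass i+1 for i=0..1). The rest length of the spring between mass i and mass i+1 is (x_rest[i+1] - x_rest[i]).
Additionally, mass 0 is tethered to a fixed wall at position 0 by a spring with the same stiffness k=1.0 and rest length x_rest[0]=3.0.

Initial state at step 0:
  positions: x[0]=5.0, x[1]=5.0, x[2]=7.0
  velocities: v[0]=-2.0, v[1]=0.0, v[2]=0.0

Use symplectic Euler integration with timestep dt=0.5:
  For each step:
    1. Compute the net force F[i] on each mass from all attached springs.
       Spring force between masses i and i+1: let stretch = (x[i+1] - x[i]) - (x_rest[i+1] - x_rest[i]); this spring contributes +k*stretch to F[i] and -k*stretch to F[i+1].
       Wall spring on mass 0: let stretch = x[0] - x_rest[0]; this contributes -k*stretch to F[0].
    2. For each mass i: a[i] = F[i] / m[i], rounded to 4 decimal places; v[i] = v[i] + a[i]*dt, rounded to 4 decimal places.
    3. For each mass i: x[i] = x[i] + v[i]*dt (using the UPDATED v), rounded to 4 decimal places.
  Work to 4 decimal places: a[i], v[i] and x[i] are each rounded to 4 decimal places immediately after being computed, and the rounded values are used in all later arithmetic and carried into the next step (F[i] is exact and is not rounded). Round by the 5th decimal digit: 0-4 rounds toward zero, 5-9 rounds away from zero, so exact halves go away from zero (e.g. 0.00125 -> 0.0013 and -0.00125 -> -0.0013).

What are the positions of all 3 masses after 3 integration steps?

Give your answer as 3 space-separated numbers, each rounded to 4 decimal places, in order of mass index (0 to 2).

Answer: -0.5625 5.2031 8.6094

Derivation:
Step 0: x=[5.0000 5.0000 7.0000] v=[-2.0000 0.0000 0.0000]
Step 1: x=[2.7500 5.5000 7.2500] v=[-4.5000 1.0000 0.5000]
Step 2: x=[0.5000 5.7500 7.8125] v=[-4.5000 0.5000 1.1250]
Step 3: x=[-0.5625 5.2031 8.6094] v=[-2.1250 -1.0938 1.5938]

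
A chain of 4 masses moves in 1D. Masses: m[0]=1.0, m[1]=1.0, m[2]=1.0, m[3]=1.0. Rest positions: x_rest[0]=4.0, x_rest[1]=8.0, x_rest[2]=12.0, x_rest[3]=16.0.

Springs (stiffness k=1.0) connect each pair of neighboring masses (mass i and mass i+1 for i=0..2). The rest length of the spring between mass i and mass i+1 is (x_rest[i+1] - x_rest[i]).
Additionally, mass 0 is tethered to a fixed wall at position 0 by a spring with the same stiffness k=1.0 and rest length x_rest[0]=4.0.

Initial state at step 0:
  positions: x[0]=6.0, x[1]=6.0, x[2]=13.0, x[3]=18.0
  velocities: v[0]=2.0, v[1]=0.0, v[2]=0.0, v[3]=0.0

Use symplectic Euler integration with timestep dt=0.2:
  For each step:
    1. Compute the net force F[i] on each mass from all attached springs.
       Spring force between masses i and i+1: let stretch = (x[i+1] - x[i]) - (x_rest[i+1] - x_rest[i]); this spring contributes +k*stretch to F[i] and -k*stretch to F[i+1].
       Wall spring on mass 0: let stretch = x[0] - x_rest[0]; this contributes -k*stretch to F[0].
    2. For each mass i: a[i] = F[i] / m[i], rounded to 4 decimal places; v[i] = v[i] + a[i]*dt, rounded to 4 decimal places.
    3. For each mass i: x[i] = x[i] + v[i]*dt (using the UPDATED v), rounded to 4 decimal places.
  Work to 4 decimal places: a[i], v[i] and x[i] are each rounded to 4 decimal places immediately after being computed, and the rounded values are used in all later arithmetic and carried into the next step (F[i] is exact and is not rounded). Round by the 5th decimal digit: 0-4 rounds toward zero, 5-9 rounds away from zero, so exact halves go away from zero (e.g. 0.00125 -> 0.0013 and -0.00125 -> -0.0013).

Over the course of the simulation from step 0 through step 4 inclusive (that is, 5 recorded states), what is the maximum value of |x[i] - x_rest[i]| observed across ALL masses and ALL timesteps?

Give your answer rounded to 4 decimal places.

Answer: 2.1600

Derivation:
Step 0: x=[6.0000 6.0000 13.0000 18.0000] v=[2.0000 0.0000 0.0000 0.0000]
Step 1: x=[6.1600 6.2800 12.9200 17.9600] v=[0.8000 1.4000 -0.4000 -0.2000]
Step 2: x=[6.0784 6.8208 12.7760 17.8784] v=[-0.4080 2.7040 -0.7200 -0.4080]
Step 3: x=[5.7834 7.5701 12.5979 17.7527] v=[-1.4752 3.7466 -0.8906 -0.6285]
Step 4: x=[5.3285 8.4491 12.4249 17.5808] v=[-2.2745 4.3948 -0.8652 -0.8595]
Max displacement = 2.1600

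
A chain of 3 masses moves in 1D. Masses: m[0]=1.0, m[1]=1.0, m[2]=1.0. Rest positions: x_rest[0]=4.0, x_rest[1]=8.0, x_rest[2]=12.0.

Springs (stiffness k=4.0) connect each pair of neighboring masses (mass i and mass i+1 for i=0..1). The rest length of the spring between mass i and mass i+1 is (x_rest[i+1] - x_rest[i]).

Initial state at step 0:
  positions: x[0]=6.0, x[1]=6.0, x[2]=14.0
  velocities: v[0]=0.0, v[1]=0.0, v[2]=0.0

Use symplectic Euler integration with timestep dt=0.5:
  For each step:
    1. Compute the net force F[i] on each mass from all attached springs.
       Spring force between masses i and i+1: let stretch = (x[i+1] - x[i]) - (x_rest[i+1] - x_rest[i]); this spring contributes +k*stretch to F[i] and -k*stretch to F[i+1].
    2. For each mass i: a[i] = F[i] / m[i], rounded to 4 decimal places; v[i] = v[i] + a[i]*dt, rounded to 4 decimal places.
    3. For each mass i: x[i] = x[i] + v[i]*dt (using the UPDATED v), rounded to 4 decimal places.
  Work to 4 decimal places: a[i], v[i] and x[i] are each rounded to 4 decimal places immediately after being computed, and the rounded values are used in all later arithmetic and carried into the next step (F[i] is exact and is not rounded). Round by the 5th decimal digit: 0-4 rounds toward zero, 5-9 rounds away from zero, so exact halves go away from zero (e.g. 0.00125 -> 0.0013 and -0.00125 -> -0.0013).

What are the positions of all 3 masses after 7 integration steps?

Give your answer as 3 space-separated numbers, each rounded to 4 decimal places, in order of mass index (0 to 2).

Answer: 2.0000 14.0000 10.0000

Derivation:
Step 0: x=[6.0000 6.0000 14.0000] v=[0.0000 0.0000 0.0000]
Step 1: x=[2.0000 14.0000 10.0000] v=[-8.0000 16.0000 -8.0000]
Step 2: x=[6.0000 6.0000 14.0000] v=[8.0000 -16.0000 8.0000]
Step 3: x=[6.0000 6.0000 14.0000] v=[0.0000 0.0000 0.0000]
Step 4: x=[2.0000 14.0000 10.0000] v=[-8.0000 16.0000 -8.0000]
Step 5: x=[6.0000 6.0000 14.0000] v=[8.0000 -16.0000 8.0000]
Step 6: x=[6.0000 6.0000 14.0000] v=[0.0000 0.0000 0.0000]
Step 7: x=[2.0000 14.0000 10.0000] v=[-8.0000 16.0000 -8.0000]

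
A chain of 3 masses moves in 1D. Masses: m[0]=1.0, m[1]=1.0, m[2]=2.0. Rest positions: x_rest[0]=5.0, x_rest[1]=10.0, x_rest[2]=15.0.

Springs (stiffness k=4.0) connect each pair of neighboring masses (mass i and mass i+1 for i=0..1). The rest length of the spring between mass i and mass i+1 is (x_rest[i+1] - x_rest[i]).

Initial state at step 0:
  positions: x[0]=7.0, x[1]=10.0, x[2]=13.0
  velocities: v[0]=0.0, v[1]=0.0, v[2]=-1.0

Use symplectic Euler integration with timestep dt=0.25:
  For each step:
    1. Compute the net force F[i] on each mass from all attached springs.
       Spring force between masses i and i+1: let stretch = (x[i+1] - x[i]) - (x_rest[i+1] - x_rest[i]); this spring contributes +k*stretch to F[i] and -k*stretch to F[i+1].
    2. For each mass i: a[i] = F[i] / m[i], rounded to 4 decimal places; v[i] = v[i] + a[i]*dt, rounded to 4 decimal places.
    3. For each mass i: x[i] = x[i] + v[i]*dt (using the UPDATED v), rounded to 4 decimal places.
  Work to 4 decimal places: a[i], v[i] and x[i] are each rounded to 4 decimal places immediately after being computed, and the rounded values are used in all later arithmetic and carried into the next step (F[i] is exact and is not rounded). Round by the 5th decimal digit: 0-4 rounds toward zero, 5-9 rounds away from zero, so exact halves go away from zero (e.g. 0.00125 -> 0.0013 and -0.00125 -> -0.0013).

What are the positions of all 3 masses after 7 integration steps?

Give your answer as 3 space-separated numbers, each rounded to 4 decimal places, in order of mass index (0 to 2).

Step 0: x=[7.0000 10.0000 13.0000] v=[0.0000 0.0000 -1.0000]
Step 1: x=[6.5000 10.0000 13.0000] v=[-2.0000 0.0000 0.0000]
Step 2: x=[5.6250 9.8750 13.2500] v=[-3.5000 -0.5000 1.0000]
Step 3: x=[4.5625 9.5313 13.7031] v=[-4.2500 -1.3750 1.8125]
Step 4: x=[3.4922 8.9883 14.2598] v=[-4.2812 -2.1720 2.2266]
Step 5: x=[2.5459 8.3892 14.7825] v=[-3.7851 -2.3966 2.0909]
Step 6: x=[1.8105 7.9276 15.1311] v=[-2.9418 -1.8466 1.3943]
Step 7: x=[1.3543 7.7376 15.2043] v=[-1.8247 -0.7602 0.2926]

Answer: 1.3543 7.7376 15.2043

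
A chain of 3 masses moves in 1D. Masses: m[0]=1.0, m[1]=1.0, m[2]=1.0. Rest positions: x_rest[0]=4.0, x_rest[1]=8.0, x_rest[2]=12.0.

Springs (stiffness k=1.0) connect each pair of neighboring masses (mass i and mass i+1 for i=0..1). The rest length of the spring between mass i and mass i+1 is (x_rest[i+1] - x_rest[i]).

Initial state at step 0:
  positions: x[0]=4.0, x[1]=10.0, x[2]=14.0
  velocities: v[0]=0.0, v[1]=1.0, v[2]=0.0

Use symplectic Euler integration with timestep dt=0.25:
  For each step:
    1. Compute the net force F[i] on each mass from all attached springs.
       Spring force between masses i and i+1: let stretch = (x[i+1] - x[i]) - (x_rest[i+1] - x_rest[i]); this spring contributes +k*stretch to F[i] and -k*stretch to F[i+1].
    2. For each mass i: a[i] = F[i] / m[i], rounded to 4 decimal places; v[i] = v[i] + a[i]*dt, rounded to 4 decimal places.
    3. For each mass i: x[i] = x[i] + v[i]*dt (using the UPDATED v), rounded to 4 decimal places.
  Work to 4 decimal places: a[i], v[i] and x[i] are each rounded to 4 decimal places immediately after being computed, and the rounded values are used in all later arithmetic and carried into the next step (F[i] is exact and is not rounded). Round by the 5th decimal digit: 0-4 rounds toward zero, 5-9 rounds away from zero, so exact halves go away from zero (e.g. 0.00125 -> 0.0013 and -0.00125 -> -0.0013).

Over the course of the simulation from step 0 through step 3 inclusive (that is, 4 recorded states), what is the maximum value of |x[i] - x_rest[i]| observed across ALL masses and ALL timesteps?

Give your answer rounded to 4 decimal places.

Answer: 2.1250

Derivation:
Step 0: x=[4.0000 10.0000 14.0000] v=[0.0000 1.0000 0.0000]
Step 1: x=[4.1250 10.1250 14.0000] v=[0.5000 0.5000 0.0000]
Step 2: x=[4.3750 10.1172 14.0078] v=[1.0000 -0.0313 0.0313]
Step 3: x=[4.7339 9.9937 14.0225] v=[1.4356 -0.4942 0.0587]
Max displacement = 2.1250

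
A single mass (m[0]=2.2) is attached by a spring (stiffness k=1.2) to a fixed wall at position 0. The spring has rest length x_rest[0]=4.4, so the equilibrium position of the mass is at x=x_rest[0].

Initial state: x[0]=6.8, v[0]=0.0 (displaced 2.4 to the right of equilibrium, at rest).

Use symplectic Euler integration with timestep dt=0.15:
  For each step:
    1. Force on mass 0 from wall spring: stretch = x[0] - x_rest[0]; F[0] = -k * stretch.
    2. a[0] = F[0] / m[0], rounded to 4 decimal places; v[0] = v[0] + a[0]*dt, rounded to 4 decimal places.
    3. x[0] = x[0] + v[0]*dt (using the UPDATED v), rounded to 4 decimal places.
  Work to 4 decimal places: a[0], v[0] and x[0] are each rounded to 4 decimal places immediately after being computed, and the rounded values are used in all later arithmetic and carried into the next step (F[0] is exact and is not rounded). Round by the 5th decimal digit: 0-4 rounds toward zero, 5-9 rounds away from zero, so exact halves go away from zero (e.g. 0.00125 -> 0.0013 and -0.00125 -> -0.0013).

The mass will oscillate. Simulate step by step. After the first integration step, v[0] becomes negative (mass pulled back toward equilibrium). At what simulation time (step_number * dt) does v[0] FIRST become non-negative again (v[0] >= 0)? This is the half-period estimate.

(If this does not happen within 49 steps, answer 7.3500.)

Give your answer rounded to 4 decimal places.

Answer: 4.3500

Derivation:
Step 0: x=[6.8000] v=[0.0000]
Step 1: x=[6.7705] v=[-0.1964]
Step 2: x=[6.7119] v=[-0.3904]
Step 3: x=[6.6250] v=[-0.5796]
Step 4: x=[6.5108] v=[-0.7616]
Step 5: x=[6.3707] v=[-0.9343]
Step 6: x=[6.2064] v=[-1.0955]
Step 7: x=[6.0199] v=[-1.2433]
Step 8: x=[5.8135] v=[-1.3758]
Step 9: x=[5.5898] v=[-1.4915]
Step 10: x=[5.3515] v=[-1.5889]
Step 11: x=[5.1015] v=[-1.6668]
Step 12: x=[4.8429] v=[-1.7242]
Step 13: x=[4.5788] v=[-1.7604]
Step 14: x=[4.3126] v=[-1.7750]
Step 15: x=[4.0474] v=[-1.7678]
Step 16: x=[3.7866] v=[-1.7390]
Step 17: x=[3.5333] v=[-1.6888]
Step 18: x=[3.2906] v=[-1.6179]
Step 19: x=[3.0615] v=[-1.5271]
Step 20: x=[2.8489] v=[-1.4176]
Step 21: x=[2.6553] v=[-1.2907]
Step 22: x=[2.4831] v=[-1.1479]
Step 23: x=[2.3344] v=[-0.9911]
Step 24: x=[2.2111] v=[-0.8221]
Step 25: x=[2.1147] v=[-0.6430]
Step 26: x=[2.0463] v=[-0.4560]
Step 27: x=[2.0068] v=[-0.2634]
Step 28: x=[1.9967] v=[-0.0676]
Step 29: x=[2.0161] v=[0.1290]
First v>=0 after going negative at step 29, time=4.3500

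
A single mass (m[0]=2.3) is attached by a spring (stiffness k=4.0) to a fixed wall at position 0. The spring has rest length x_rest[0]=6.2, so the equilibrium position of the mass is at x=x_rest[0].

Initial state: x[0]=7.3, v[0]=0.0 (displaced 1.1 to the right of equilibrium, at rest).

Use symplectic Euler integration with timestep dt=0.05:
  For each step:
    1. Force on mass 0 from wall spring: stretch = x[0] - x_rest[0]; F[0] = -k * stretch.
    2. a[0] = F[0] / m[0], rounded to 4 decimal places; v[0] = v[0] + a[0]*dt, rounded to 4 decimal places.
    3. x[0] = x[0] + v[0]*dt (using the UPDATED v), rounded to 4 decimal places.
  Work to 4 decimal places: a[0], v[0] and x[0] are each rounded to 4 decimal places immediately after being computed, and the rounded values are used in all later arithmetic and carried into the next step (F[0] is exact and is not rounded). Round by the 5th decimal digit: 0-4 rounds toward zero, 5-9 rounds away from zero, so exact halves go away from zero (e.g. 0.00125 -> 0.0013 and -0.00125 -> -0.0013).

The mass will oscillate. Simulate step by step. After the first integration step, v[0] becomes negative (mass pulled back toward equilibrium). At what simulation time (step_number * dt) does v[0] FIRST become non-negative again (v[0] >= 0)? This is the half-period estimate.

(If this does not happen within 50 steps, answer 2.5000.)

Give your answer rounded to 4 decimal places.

Answer: 2.4000

Derivation:
Step 0: x=[7.3000] v=[0.0000]
Step 1: x=[7.2952] v=[-0.0957]
Step 2: x=[7.2857] v=[-0.1909]
Step 3: x=[7.2714] v=[-0.2853]
Step 4: x=[7.2525] v=[-0.3785]
Step 5: x=[7.2290] v=[-0.4700]
Step 6: x=[7.2010] v=[-0.5595]
Step 7: x=[7.1687] v=[-0.6465]
Step 8: x=[7.1322] v=[-0.7307]
Step 9: x=[7.0916] v=[-0.8118]
Step 10: x=[7.0471] v=[-0.8893]
Step 11: x=[6.9990] v=[-0.9630]
Step 12: x=[6.9474] v=[-1.0325]
Step 13: x=[6.8925] v=[-1.0975]
Step 14: x=[6.8346] v=[-1.1577]
Step 15: x=[6.7740] v=[-1.2129]
Step 16: x=[6.7109] v=[-1.2628]
Step 17: x=[6.6455] v=[-1.3072]
Step 18: x=[6.5782] v=[-1.3459]
Step 19: x=[6.5093] v=[-1.3788]
Step 20: x=[6.4390] v=[-1.4057]
Step 21: x=[6.3677] v=[-1.4265]
Step 22: x=[6.2956] v=[-1.4411]
Step 23: x=[6.2231] v=[-1.4494]
Step 24: x=[6.1505] v=[-1.4514]
Step 25: x=[6.0781] v=[-1.4471]
Step 26: x=[6.0063] v=[-1.4365]
Step 27: x=[5.9353] v=[-1.4197]
Step 28: x=[5.8655] v=[-1.3967]
Step 29: x=[5.7971] v=[-1.3676]
Step 30: x=[5.7305] v=[-1.3326]
Step 31: x=[5.6659] v=[-1.2918]
Step 32: x=[5.6036] v=[-1.2454]
Step 33: x=[5.5439] v=[-1.1935]
Step 34: x=[5.4871] v=[-1.1365]
Step 35: x=[5.4334] v=[-1.0745]
Step 36: x=[5.3830] v=[-1.0078]
Step 37: x=[5.3362] v=[-0.9368]
Step 38: x=[5.2931] v=[-0.8617]
Step 39: x=[5.2540] v=[-0.7828]
Step 40: x=[5.2190] v=[-0.7005]
Step 41: x=[5.1882] v=[-0.6152]
Step 42: x=[5.1618] v=[-0.5272]
Step 43: x=[5.1400] v=[-0.4369]
Step 44: x=[5.1228] v=[-0.3447]
Step 45: x=[5.1103] v=[-0.2510]
Step 46: x=[5.1025] v=[-0.1562]
Step 47: x=[5.0995] v=[-0.0608]
Step 48: x=[5.1012] v=[0.0349]
First v>=0 after going negative at step 48, time=2.4000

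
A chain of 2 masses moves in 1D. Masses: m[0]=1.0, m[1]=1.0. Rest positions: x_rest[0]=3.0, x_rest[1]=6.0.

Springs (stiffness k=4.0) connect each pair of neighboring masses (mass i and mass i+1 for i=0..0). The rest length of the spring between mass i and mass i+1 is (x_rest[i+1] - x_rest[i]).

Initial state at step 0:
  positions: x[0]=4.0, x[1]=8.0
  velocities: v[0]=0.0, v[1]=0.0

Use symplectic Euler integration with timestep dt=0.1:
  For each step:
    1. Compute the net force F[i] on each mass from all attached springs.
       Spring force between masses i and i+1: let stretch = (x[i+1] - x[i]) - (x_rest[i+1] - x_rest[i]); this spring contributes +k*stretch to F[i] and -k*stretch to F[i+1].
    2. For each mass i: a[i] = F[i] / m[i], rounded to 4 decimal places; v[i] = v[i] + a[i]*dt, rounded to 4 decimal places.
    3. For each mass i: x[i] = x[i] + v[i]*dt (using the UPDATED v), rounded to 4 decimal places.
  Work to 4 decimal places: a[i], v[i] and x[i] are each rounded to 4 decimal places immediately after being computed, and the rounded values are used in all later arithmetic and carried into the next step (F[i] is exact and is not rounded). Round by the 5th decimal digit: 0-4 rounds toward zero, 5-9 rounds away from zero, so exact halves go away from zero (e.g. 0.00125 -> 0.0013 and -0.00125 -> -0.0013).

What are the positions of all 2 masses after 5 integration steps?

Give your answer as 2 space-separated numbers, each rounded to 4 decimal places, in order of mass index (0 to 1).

Answer: 4.4950 7.5050

Derivation:
Step 0: x=[4.0000 8.0000] v=[0.0000 0.0000]
Step 1: x=[4.0400 7.9600] v=[0.4000 -0.4000]
Step 2: x=[4.1168 7.8832] v=[0.7680 -0.7680]
Step 3: x=[4.2243 7.7757] v=[1.0746 -1.0746]
Step 4: x=[4.3538 7.6462] v=[1.2952 -1.2952]
Step 5: x=[4.4950 7.5050] v=[1.4122 -1.4122]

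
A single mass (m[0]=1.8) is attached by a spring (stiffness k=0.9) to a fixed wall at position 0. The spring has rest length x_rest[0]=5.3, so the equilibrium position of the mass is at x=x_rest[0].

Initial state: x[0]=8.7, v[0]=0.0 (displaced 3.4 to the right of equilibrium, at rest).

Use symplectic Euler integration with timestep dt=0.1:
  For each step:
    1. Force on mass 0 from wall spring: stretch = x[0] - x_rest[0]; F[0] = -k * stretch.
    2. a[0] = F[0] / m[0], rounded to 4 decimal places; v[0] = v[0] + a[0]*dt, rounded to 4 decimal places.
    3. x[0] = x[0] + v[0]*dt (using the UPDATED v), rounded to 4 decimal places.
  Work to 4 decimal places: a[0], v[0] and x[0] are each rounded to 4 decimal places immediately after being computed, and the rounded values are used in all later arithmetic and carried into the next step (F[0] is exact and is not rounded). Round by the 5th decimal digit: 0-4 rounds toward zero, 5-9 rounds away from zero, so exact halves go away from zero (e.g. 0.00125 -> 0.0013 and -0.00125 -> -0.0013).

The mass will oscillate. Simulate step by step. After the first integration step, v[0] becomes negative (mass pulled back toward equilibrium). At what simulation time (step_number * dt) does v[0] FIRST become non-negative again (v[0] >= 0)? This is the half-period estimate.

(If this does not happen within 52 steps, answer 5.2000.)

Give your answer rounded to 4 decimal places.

Answer: 4.5000

Derivation:
Step 0: x=[8.7000] v=[0.0000]
Step 1: x=[8.6830] v=[-0.1700]
Step 2: x=[8.6491] v=[-0.3392]
Step 3: x=[8.5984] v=[-0.5067]
Step 4: x=[8.5312] v=[-0.6716]
Step 5: x=[8.4479] v=[-0.8332]
Step 6: x=[8.3488] v=[-0.9906]
Step 7: x=[8.2345] v=[-1.1430]
Step 8: x=[8.1055] v=[-1.2897]
Step 9: x=[7.9625] v=[-1.4300]
Step 10: x=[7.8062] v=[-1.5631]
Step 11: x=[7.6374] v=[-1.6884]
Step 12: x=[7.4569] v=[-1.8053]
Step 13: x=[7.2656] v=[-1.9132]
Step 14: x=[7.0645] v=[-2.0115]
Step 15: x=[6.8545] v=[-2.0997]
Step 16: x=[6.6368] v=[-2.1774]
Step 17: x=[6.4124] v=[-2.2442]
Step 18: x=[6.1824] v=[-2.2998]
Step 19: x=[5.9480] v=[-2.3439]
Step 20: x=[5.7104] v=[-2.3763]
Step 21: x=[5.4707] v=[-2.3968]
Step 22: x=[5.2302] v=[-2.4053]
Step 23: x=[4.9900] v=[-2.4018]
Step 24: x=[4.7514] v=[-2.3863]
Step 25: x=[4.5155] v=[-2.3589]
Step 26: x=[4.2835] v=[-2.3197]
Step 27: x=[4.0566] v=[-2.2689]
Step 28: x=[3.8359] v=[-2.2067]
Step 29: x=[3.6226] v=[-2.1335]
Step 30: x=[3.4176] v=[-2.0496]
Step 31: x=[3.2221] v=[-1.9555]
Step 32: x=[3.0369] v=[-1.8516]
Step 33: x=[2.8631] v=[-1.7384]
Step 34: x=[2.7014] v=[-1.6166]
Step 35: x=[2.5527] v=[-1.4867]
Step 36: x=[2.4178] v=[-1.3493]
Step 37: x=[2.2973] v=[-1.2052]
Step 38: x=[2.1918] v=[-1.0551]
Step 39: x=[2.1018] v=[-0.8997]
Step 40: x=[2.0278] v=[-0.7398]
Step 41: x=[1.9702] v=[-0.5762]
Step 42: x=[1.9292] v=[-0.4097]
Step 43: x=[1.9051] v=[-0.2412]
Step 44: x=[1.8980] v=[-0.0715]
Step 45: x=[1.9079] v=[0.0986]
First v>=0 after going negative at step 45, time=4.5000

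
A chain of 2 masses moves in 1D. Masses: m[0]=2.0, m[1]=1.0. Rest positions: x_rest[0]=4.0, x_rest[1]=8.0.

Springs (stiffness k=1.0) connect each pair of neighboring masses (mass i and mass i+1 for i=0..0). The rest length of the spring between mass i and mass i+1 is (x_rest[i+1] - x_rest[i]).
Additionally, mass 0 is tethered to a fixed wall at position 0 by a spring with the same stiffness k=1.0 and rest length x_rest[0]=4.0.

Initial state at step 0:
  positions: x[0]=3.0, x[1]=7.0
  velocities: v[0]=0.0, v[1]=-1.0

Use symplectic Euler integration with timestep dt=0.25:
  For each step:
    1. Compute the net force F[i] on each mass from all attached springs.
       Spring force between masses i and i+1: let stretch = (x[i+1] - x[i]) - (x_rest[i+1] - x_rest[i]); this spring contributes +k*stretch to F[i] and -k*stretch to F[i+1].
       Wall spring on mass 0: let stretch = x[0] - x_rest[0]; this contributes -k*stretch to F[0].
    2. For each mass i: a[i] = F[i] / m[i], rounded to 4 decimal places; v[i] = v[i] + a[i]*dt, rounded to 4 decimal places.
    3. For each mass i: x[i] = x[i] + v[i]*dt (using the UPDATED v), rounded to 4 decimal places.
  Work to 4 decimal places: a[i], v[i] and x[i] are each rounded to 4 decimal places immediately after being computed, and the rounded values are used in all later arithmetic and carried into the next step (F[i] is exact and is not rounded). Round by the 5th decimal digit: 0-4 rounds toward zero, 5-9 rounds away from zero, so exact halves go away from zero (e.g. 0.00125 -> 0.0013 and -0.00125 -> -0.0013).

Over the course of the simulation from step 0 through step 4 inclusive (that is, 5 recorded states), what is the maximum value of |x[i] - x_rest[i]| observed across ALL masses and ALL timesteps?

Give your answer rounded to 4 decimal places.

Step 0: x=[3.0000 7.0000] v=[0.0000 -1.0000]
Step 1: x=[3.0313 6.7500] v=[0.1250 -1.0000]
Step 2: x=[3.0840 6.5176] v=[0.2109 -0.9297]
Step 3: x=[3.1477 6.3206] v=[0.2546 -0.7881]
Step 4: x=[3.2122 6.1753] v=[0.2578 -0.5813]
Max displacement = 1.8247

Answer: 1.8247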